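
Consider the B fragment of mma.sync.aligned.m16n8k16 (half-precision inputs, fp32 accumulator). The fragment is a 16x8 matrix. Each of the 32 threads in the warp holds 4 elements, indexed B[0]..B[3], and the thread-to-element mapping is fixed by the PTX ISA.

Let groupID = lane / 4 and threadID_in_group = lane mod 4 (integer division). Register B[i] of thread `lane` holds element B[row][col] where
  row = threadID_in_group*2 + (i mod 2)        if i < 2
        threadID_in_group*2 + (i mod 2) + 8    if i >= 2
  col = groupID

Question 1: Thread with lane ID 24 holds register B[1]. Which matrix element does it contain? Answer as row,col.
lane 24: gr=6 (24/4), th=0 (24%4)
i=1: r=0*2+1+0=1, c=gr=6

1,6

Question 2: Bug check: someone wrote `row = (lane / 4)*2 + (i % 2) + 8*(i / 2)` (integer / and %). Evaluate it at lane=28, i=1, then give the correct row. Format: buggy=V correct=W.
buggy=15 correct=1

`(lane / 4)*2 + (i % 2) + 8*(i / 2)`[28,1]=>15
lane 28: grp=7 (28/4), tig=0 (28%4)
i=1: r=0*2+1+0=1, c=grp=7
row: 15 vs 1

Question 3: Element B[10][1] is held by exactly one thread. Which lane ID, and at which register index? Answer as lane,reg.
5,2

c=1→G=1  r=10→rhi=1,T=1,p=0
L=1*4+1=5  i=1*2+0=2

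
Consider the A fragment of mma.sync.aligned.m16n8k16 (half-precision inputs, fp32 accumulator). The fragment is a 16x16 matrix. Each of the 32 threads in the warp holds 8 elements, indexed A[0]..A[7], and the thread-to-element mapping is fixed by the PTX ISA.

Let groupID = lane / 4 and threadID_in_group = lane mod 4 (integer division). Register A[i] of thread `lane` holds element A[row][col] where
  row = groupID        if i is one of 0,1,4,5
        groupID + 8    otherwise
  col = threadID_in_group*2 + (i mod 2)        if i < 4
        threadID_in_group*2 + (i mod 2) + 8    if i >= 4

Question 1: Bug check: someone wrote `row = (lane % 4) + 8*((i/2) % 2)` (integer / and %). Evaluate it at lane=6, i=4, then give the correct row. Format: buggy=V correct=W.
`(lane % 4) + 8*((i/2) % 2)`[6,4]=>2
L=6=>grp=6>>2=1, tig=6&3=2
[4]=>row 1+0=1  col 2·2+0+8=12
row: 2 vs 1

buggy=2 correct=1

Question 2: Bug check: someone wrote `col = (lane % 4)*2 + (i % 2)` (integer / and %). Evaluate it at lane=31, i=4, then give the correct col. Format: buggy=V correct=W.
`(lane % 4)*2 + (i % 2)`[31,4]→6
lane 31→31/4=7, 31 mod 4=3
i=4  r:7+0→7  c:2·3+0+8→14
col: 6 vs 14

buggy=6 correct=14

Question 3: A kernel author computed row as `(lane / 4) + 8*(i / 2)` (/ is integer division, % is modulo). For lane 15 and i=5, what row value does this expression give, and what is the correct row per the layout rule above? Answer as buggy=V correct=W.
buggy=19 correct=3

`(lane / 4) + 8*(i / 2)`[15,5]->19
L=15->g=15>>2=3, t=15&3=3
[5]->row 3+0=3  col 3·2+1+8=15
row: 19 vs 3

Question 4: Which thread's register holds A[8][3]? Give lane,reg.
1,3

r=8->g=0,rb=1  c=3->cb=0,t=1,b0=1
L=0*4+1=1  i=0*4+1*2+1=3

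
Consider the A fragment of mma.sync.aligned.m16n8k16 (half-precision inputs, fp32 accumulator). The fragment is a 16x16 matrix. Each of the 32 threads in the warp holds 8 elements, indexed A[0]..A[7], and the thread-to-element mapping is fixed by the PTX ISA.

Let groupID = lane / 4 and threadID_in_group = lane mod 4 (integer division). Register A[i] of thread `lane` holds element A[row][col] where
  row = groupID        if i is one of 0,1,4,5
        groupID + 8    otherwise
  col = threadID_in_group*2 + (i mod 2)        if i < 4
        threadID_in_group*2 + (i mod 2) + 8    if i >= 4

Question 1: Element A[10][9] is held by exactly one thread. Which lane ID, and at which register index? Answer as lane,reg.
r=10→G=2,rhi=1  c=9→chi=1,T=0,p=1
L=2*4+0=8  i=1*4+1*2+1=7

8,7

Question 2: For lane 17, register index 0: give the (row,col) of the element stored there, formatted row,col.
lane 17: gid=4 (17/4), tid=1 (17%4)
i=0: r=4+0=4, c=1*2+0+0=2

4,2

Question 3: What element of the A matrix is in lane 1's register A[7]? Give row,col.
L=1=>grp=1>>2=0, tig=1&3=1
[7]=>row 0+8=8  col 1·2+1+8=11

8,11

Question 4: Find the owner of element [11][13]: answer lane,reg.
14,7

r=11->g=3,rb=1  c=13->cb=1,t=2,b0=1
L=3*4+2=14  i=1*4+1*2+1=7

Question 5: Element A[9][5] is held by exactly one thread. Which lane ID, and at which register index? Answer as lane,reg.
r:9=>grp=1,rB=1  c:5=>cB=0,tig=2,lo=1
L=1*4+2=6  i=0*4+1*2+1=3

6,3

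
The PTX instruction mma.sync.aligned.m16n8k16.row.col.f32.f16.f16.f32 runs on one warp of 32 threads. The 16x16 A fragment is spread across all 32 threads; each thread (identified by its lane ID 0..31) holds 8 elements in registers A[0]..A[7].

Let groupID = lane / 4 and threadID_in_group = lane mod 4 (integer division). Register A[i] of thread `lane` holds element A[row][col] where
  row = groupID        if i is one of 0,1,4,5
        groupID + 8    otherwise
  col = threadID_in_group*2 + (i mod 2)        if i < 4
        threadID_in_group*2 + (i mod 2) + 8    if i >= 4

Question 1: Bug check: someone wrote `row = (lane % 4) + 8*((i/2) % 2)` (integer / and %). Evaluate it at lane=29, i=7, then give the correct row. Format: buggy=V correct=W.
buggy=9 correct=15

`(lane % 4) + 8*((i/2) % 2)`[29,7]⇒9
29: gr=7,th=1
[7] (7+8,1*2+1+8) = (15,11)
row: 9 vs 15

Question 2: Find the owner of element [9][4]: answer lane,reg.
6,2

r:9=>grp=1,rB=1  c:4=>cB=0,tig=2,lo=0
L=1*4+2=6  i=0*4+1*2+0=2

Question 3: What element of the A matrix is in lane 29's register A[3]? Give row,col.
lane 29⇒29/4=7, 29 mod 4=1
i=3  r:7+8⇒15  c:2·1+1+0⇒3

15,3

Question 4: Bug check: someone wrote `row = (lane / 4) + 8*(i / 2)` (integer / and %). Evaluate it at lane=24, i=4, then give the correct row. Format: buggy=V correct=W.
buggy=22 correct=6

`(lane / 4) + 8*(i / 2)`[24,4]→22
lane 24: G=6 (24/4), T=0 (24%4)
i=4: r=6+0=6, c=0*2+0+8=8
row: 22 vs 6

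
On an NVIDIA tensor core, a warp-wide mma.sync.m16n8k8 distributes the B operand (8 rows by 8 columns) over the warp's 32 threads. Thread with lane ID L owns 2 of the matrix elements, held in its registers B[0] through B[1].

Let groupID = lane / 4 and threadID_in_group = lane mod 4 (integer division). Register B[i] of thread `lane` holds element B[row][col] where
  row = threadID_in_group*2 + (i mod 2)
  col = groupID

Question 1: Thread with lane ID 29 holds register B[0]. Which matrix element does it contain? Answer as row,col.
2,7

lane 29: gid=7 (29/4), tid=1 (29%4)
i=0: r=1*2+0=2, c=gid=7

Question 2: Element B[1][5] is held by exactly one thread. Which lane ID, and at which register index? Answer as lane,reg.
c=5→G=5  r=1→T=0,p=1
L=5*4+0=20  i=1=1

20,1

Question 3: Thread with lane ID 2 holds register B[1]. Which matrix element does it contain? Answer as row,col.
2: gid=0,tid=2
[1] (2*2+1,0) = (5,0)

5,0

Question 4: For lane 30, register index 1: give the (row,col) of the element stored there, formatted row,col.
5,7

lane 30→30/4=7, 30 mod 4=2
i=1  r:2·2+1→5  c:7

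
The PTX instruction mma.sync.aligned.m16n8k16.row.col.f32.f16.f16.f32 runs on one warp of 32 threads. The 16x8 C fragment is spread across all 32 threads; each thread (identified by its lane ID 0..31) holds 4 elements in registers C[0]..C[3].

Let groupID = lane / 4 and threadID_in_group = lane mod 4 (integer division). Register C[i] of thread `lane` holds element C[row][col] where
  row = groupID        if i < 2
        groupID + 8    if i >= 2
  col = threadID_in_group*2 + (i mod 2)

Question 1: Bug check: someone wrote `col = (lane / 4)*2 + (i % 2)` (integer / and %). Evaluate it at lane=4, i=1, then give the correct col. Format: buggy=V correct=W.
`(lane / 4)*2 + (i % 2)`[4,1]=>3
lane 4=>4/4=1, 4 mod 4=0
i=1  r:1+0=>1  c:2·0+1=>1
col: 3 vs 1

buggy=3 correct=1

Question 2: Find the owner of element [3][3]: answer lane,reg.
13,1

r=3→G=3,rhi=0  c=3→T=1,p=1
L=3*4+1=13  i=0*2+1=1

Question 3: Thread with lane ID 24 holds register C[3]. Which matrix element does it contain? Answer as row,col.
14,1

lane 24: g=6 (24/4), t=0 (24%4)
i=3: r=6+8=14, c=0*2+1=1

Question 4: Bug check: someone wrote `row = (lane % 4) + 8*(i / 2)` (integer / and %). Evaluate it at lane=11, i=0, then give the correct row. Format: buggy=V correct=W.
buggy=3 correct=2

`(lane % 4) + 8*(i / 2)`[11,0]->3
11: g=2,t=3
[0] (2+0,3*2+0) = (2,6)
row: 3 vs 2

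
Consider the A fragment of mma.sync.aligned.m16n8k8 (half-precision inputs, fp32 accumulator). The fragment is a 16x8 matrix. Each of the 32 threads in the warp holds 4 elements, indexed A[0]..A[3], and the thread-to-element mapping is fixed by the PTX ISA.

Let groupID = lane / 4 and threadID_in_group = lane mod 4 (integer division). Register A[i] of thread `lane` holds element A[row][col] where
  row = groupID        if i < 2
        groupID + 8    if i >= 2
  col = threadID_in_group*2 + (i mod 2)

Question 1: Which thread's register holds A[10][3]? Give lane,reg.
r: 10->gid=2,r8=1  c: 3->tid=1,i&1=1
L=2*4+1=9  i=1*2+1=3

9,3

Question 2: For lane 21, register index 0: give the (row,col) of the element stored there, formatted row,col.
21: grp=5,tig=1
[0] (5+0,1*2+0) = (5,2)

5,2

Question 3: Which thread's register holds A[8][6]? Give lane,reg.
r:8=>grp=0,rB=1  c:6=>tig=3,lo=0
L=0*4+3=3  i=1*2+0=2

3,2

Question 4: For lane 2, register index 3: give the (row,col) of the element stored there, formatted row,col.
8,5

L=2->gid=2>>2=0, tid=2&3=2
[3]->row 0+8=8  col 2·2+1=5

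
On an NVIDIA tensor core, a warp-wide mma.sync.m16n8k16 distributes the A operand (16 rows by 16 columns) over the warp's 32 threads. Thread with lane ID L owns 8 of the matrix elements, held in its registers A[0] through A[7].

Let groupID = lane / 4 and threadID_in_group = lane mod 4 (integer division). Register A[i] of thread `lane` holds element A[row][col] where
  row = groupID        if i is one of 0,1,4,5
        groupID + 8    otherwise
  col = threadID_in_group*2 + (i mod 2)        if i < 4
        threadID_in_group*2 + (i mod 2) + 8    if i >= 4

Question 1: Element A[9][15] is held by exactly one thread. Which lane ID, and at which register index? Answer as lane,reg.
7,7

r=9→G=1,rhi=1  c=15→chi=1,T=3,p=1
L=1*4+3=7  i=1*4+1*2+1=7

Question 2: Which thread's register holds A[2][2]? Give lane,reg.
r=2→G=2,rhi=0  c=2→chi=0,T=1,p=0
L=2*4+1=9  i=0*4+0*2+0=0

9,0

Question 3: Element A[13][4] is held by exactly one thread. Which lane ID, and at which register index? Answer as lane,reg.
r=13⇒gr=5,Rb=1  c=4⇒Cb=0,th=2,odd=0
L=5*4+2=22  i=0*4+1*2+0=2

22,2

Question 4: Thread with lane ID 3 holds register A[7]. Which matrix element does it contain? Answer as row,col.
8,15

lane 3->3/4=0, 3 mod 4=3
i=7  r:0+8->8  c:2·3+1+8->15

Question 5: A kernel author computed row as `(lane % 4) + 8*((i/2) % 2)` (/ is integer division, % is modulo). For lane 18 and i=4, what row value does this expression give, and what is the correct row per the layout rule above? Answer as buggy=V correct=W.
buggy=2 correct=4

`(lane % 4) + 8*((i/2) % 2)`[18,4]->2
lane 18: gid=4 (18/4), tid=2 (18%4)
i=4: r=4+0=4, c=2*2+0+8=12
row: 2 vs 4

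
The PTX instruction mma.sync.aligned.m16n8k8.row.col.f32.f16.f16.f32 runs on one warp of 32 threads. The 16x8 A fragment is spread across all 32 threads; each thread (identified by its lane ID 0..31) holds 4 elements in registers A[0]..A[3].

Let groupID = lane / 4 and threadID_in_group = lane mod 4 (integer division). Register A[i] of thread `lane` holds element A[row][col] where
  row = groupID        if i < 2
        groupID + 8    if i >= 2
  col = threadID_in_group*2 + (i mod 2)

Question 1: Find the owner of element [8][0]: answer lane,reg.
0,2

r:8=>grp=0,rB=1  c:0=>tig=0,lo=0
L=0*4+0=0  i=1*2+0=2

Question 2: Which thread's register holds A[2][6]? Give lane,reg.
r: 2->gid=2,r8=0  c: 6->tid=3,i&1=0
L=2*4+3=11  i=0*2+0=0

11,0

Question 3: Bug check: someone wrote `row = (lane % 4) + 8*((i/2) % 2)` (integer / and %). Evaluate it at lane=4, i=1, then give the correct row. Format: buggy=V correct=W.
buggy=0 correct=1

`(lane % 4) + 8*((i/2) % 2)`[4,1]⇒0
4: gr=1,th=0
[1] (1+0,0*2+1) = (1,1)
row: 0 vs 1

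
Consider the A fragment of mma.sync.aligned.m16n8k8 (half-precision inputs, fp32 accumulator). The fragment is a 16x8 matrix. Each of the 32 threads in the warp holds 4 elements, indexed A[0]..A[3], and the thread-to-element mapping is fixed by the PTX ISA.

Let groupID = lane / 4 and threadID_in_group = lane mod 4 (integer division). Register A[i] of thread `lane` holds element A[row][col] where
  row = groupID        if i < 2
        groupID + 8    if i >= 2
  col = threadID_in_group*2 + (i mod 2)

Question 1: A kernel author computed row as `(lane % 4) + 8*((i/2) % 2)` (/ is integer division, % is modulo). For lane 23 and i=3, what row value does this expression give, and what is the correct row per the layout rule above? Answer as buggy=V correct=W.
buggy=11 correct=13

`(lane % 4) + 8*((i/2) % 2)`[23,3]->11
L=23->g=23>>2=5, t=23&3=3
[3]->row 5+8=13  col 3·2+1=7
row: 11 vs 13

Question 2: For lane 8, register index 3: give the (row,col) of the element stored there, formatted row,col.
10,1

lane 8: g=2 (8/4), t=0 (8%4)
i=3: r=2+8=10, c=0*2+1=1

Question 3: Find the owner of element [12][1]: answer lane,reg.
16,3

r:12=>grp=4,rB=1  c:1=>tig=0,lo=1
L=4*4+0=16  i=1*2+1=3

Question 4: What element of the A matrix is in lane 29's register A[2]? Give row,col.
15,2

L=29->gid=29>>2=7, tid=29&3=1
[2]->row 7+8=15  col 1·2+0=2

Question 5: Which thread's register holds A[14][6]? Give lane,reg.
27,2

r=14⇒gr=6,Rb=1  c=6⇒th=3,odd=0
L=6*4+3=27  i=1*2+0=2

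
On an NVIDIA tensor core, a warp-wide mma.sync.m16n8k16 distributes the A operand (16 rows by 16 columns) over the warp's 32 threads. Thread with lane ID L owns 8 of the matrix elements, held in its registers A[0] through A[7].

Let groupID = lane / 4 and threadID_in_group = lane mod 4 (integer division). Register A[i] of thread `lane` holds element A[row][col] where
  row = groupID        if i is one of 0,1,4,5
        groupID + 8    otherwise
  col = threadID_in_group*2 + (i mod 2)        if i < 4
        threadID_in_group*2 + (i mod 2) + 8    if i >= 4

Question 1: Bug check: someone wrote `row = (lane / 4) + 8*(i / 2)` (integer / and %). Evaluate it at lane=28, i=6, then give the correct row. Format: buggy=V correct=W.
buggy=31 correct=15

`(lane / 4) + 8*(i / 2)`[28,6]→31
L=28→G=28>>2=7, T=28&3=0
[6]→row 7+8=15  col 0·2+0+8=8
row: 31 vs 15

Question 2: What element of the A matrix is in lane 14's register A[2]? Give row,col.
lane 14->14/4=3, 14 mod 4=2
i=2  r:3+8->11  c:2·2+0+0->4

11,4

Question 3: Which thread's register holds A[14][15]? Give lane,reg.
27,7

r=14→G=6,rhi=1  c=15→chi=1,T=3,p=1
L=6*4+3=27  i=1*4+1*2+1=7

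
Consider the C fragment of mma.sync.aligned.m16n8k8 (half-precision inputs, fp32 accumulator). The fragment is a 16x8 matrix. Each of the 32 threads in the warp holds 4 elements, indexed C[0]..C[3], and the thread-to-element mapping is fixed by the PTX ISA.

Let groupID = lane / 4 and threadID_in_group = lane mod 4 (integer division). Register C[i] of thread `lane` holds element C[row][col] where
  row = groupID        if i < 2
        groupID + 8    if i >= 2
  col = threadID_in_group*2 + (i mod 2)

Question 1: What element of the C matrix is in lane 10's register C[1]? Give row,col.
2,5

lane 10->10/4=2, 10 mod 4=2
i=1  r:2+0->2  c:2·2+1->5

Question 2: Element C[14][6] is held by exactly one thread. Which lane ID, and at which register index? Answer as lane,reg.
r=14->g=6,rb=1  c=6->t=3,b0=0
L=6*4+3=27  i=1*2+0=2

27,2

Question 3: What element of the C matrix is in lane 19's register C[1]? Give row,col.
4,7

19: g=4,t=3
[1] (4+0,3*2+1) = (4,7)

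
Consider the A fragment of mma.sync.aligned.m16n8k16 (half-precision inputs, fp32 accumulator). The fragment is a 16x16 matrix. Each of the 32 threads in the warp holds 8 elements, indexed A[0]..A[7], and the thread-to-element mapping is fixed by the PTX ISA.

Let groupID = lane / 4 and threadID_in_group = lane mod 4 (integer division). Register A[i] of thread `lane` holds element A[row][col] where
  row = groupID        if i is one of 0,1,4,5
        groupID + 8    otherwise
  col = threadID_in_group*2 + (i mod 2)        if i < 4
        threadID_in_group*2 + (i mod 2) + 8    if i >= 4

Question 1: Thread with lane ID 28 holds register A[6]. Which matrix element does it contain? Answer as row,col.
lane 28->28/4=7, 28 mod 4=0
i=6  r:7+8->15  c:2·0+0+8->8

15,8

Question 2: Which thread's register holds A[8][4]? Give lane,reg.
2,2

r=8→G=0,rhi=1  c=4→chi=0,T=2,p=0
L=0*4+2=2  i=0*4+1*2+0=2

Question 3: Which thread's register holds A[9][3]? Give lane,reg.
r=9⇒gr=1,Rb=1  c=3⇒Cb=0,th=1,odd=1
L=1*4+1=5  i=0*4+1*2+1=3

5,3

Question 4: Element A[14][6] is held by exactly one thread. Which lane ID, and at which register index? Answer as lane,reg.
27,2

r=14→G=6,rhi=1  c=6→chi=0,T=3,p=0
L=6*4+3=27  i=0*4+1*2+0=2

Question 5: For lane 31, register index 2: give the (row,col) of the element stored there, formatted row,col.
15,6

lane 31: g=7 (31/4), t=3 (31%4)
i=2: r=7+8=15, c=3*2+0+0=6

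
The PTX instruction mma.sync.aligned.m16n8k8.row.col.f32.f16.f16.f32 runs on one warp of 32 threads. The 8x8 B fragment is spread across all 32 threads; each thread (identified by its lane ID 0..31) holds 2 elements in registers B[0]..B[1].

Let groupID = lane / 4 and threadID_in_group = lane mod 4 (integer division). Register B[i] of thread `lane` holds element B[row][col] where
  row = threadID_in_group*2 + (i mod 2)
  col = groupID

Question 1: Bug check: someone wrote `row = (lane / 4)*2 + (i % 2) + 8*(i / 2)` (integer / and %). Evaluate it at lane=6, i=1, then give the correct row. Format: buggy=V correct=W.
`(lane / 4)*2 + (i % 2) + 8*(i / 2)`[6,1]->3
lane 6->6/4=1, 6 mod 4=2
i=1  r:2·2+1->5  c:1
row: 3 vs 5

buggy=3 correct=5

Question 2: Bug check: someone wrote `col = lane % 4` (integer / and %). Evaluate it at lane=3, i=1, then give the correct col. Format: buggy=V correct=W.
buggy=3 correct=0

`lane % 4`[3,1]->3
L=3->gid=3>>2=0, tid=3&3=3
[1]->row 3·2+1=7  col gid=0
col: 3 vs 0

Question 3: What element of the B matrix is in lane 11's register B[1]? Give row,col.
L=11→G=11>>2=2, T=11&3=3
[1]→row 3·2+1=7  col G=2

7,2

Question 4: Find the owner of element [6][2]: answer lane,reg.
11,0

c=2⇒gr=2  r=6⇒th=3,odd=0
L=2*4+3=11  i=0=0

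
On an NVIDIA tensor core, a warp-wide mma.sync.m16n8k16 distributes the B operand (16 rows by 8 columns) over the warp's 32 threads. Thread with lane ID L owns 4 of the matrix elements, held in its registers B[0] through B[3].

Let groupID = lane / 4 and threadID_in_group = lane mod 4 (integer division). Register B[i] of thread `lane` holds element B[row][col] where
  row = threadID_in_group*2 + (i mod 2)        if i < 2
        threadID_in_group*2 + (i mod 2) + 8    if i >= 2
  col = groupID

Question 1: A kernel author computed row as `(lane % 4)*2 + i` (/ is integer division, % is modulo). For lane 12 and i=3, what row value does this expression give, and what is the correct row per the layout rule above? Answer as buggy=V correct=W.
`(lane % 4)*2 + i`[12,3]→3
lane 12→12/4=3, 12 mod 4=0
i=3  r:2·0+1+8→9  c:3
row: 3 vs 9

buggy=3 correct=9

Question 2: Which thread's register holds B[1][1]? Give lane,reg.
c=1⇒gr=1  r=1⇒Rb=0,th=0,odd=1
L=1*4+0=4  i=0*2+1=1

4,1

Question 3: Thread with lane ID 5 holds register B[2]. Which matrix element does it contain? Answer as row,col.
lane 5->5/4=1, 5 mod 4=1
i=2  r:2·1+0+8->10  c:1

10,1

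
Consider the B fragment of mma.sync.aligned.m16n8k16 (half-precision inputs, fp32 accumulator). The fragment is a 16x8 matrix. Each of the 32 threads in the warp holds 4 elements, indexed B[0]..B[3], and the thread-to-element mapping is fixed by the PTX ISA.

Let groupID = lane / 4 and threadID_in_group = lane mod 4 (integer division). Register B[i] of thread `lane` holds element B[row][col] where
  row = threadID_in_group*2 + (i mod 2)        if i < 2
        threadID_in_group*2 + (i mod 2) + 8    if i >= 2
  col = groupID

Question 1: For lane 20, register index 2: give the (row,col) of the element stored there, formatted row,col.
lane 20→20/4=5, 20 mod 4=0
i=2  r:2·0+0+8→8  c:5

8,5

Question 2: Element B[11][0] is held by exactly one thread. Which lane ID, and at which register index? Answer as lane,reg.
c=0⇒gr=0  r=11⇒Rb=1,th=1,odd=1
L=0*4+1=1  i=1*2+1=3

1,3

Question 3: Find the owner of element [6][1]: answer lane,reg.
7,0

c:1=>grp=1  r:6=>rB=0,tig=3,lo=0
L=1*4+3=7  i=0*2+0=0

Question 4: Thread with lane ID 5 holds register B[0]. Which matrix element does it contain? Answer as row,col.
2,1

5: G=1,T=1
[0] (1*2+0+0,1) = (2,1)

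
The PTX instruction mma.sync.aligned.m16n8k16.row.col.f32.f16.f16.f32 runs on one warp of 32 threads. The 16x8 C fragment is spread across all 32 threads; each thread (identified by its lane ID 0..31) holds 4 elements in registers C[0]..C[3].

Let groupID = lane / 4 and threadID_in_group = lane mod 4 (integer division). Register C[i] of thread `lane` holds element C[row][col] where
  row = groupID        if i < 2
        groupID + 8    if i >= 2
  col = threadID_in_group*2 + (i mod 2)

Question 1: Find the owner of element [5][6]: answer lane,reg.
23,0

r=5->g=5,rb=0  c=6->t=3,b0=0
L=5*4+3=23  i=0*2+0=0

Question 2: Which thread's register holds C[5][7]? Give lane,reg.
r: 5->gid=5,r8=0  c: 7->tid=3,i&1=1
L=5*4+3=23  i=0*2+1=1

23,1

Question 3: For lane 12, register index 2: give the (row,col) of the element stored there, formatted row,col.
L=12->g=12>>2=3, t=12&3=0
[2]->row 3+8=11  col 0·2+0=0

11,0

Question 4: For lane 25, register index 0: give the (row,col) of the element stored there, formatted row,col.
6,2

lane 25: gid=6 (25/4), tid=1 (25%4)
i=0: r=6+0=6, c=1*2+0=2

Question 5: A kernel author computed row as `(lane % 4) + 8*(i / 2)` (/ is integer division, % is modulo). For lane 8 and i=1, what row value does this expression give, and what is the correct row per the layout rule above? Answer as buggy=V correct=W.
`(lane % 4) + 8*(i / 2)`[8,1]→0
8: G=2,T=0
[1] (2+0,0*2+1) = (2,1)
row: 0 vs 2

buggy=0 correct=2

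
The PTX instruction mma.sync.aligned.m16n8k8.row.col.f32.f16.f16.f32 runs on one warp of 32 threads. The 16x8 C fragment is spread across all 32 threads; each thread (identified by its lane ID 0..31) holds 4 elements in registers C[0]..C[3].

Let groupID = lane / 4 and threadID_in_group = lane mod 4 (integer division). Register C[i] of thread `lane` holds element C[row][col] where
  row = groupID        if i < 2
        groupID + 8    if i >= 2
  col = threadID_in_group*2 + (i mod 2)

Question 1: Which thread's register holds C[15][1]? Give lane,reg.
28,3

r=15⇒gr=7,Rb=1  c=1⇒th=0,odd=1
L=7*4+0=28  i=1*2+1=3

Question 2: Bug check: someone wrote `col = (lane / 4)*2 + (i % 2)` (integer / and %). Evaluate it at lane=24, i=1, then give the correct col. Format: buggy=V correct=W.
buggy=13 correct=1

`(lane / 4)*2 + (i % 2)`[24,1]->13
lane 24: gid=6 (24/4), tid=0 (24%4)
i=1: r=6+0=6, c=0*2+1=1
col: 13 vs 1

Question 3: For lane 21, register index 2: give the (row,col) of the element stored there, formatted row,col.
13,2

lane 21: gid=5 (21/4), tid=1 (21%4)
i=2: r=5+8=13, c=1*2+0=2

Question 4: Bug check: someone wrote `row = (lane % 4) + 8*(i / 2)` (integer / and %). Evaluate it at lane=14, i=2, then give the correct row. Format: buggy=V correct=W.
`(lane % 4) + 8*(i / 2)`[14,2]=>10
L=14=>grp=14>>2=3, tig=14&3=2
[2]=>row 3+8=11  col 2·2+0=4
row: 10 vs 11

buggy=10 correct=11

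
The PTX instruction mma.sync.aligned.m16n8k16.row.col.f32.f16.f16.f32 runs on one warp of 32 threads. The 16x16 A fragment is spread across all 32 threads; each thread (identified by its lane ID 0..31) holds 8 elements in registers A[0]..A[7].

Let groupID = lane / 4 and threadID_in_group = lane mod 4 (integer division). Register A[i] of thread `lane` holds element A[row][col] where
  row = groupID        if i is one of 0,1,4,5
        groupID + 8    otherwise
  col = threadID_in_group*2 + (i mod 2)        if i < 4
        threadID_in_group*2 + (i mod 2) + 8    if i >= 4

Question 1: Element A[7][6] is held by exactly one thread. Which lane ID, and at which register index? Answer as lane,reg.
31,0

r=7->g=7,rb=0  c=6->cb=0,t=3,b0=0
L=7*4+3=31  i=0*4+0*2+0=0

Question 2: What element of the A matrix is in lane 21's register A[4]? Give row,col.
lane 21: G=5 (21/4), T=1 (21%4)
i=4: r=5+0=5, c=1*2+0+8=10

5,10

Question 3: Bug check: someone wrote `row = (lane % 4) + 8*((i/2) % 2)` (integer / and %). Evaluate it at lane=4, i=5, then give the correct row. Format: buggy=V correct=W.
buggy=0 correct=1

`(lane % 4) + 8*((i/2) % 2)`[4,5]->0
4: g=1,t=0
[5] (1+0,0*2+1+8) = (1,9)
row: 0 vs 1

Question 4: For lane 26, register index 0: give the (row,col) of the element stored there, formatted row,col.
lane 26: gid=6 (26/4), tid=2 (26%4)
i=0: r=6+0=6, c=2*2+0+0=4

6,4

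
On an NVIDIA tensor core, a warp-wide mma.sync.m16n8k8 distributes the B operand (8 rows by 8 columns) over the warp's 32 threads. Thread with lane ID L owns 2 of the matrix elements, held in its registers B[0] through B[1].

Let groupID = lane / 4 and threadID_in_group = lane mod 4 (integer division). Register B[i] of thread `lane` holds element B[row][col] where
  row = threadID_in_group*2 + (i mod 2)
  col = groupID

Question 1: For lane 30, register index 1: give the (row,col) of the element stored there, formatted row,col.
5,7

lane 30: gr=7 (30/4), th=2 (30%4)
i=1: r=2*2+1=5, c=gr=7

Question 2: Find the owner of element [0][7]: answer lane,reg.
c=7→G=7  r=0→T=0,p=0
L=7*4+0=28  i=0=0

28,0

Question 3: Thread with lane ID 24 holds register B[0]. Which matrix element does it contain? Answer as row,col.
0,6

lane 24⇒24/4=6, 24 mod 4=0
i=0  r:2·0+0⇒0  c:6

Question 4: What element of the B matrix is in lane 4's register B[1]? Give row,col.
1,1

L=4→G=4>>2=1, T=4&3=0
[1]→row 0·2+1=1  col G=1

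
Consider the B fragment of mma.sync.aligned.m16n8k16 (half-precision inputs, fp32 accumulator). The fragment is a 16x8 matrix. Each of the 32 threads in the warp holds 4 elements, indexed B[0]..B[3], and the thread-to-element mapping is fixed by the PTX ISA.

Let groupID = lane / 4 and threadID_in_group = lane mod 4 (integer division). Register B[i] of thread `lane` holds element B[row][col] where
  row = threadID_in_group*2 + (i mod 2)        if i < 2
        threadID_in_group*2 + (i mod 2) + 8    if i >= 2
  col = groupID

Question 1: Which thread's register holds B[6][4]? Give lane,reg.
c=4->g=4  r=6->rb=0,t=3,b0=0
L=4*4+3=19  i=0*2+0=0

19,0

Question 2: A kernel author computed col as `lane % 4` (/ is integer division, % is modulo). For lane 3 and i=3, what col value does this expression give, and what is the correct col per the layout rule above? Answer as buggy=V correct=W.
`lane % 4`[3,3]→3
L=3→G=3>>2=0, T=3&3=3
[3]→row 3·2+1+8=15  col G=0
col: 3 vs 0

buggy=3 correct=0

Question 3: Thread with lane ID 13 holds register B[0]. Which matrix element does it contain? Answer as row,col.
2,3

13: G=3,T=1
[0] (1*2+0+0,3) = (2,3)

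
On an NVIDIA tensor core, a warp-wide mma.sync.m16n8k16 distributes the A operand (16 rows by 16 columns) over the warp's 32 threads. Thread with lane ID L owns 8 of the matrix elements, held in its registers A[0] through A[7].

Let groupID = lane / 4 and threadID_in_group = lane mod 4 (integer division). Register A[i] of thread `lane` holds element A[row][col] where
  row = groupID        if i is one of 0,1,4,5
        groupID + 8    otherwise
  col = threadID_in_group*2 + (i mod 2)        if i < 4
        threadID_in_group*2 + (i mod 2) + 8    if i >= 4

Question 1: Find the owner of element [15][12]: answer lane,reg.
r=15→G=7,rhi=1  c=12→chi=1,T=2,p=0
L=7*4+2=30  i=1*4+1*2+0=6

30,6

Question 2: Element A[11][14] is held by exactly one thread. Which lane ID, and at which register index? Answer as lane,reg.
15,6

r=11→G=3,rhi=1  c=14→chi=1,T=3,p=0
L=3*4+3=15  i=1*4+1*2+0=6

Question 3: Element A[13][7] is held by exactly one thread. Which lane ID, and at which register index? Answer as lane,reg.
23,3

r:13=>grp=5,rB=1  c:7=>cB=0,tig=3,lo=1
L=5*4+3=23  i=0*4+1*2+1=3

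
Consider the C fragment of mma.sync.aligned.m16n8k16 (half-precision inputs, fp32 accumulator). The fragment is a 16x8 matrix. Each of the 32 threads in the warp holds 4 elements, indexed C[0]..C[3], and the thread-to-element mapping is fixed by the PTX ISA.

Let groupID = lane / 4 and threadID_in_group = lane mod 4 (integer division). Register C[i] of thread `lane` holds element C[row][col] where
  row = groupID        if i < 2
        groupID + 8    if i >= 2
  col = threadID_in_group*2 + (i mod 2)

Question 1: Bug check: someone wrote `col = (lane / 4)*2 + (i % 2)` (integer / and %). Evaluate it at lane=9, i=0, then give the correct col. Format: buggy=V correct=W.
`(lane / 4)*2 + (i % 2)`[9,0]⇒4
L=9⇒gr=9>>2=2, th=9&3=1
[0]⇒row 2+0=2  col 1·2+0=2
col: 4 vs 2

buggy=4 correct=2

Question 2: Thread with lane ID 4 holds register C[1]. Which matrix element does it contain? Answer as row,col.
1,1

L=4→G=4>>2=1, T=4&3=0
[1]→row 1+0=1  col 0·2+1=1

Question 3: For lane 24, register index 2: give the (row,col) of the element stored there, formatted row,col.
14,0

24: g=6,t=0
[2] (6+8,0*2+0) = (14,0)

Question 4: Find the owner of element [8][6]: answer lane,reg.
3,2

r=8->g=0,rb=1  c=6->t=3,b0=0
L=0*4+3=3  i=1*2+0=2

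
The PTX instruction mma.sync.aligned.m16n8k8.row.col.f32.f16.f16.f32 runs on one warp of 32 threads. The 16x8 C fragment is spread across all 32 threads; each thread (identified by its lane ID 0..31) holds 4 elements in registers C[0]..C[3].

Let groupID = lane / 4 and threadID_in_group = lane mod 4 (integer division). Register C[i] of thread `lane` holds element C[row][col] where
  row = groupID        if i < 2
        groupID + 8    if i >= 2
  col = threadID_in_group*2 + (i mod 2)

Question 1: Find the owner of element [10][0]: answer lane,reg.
r:10=>grp=2,rB=1  c:0=>tig=0,lo=0
L=2*4+0=8  i=1*2+0=2

8,2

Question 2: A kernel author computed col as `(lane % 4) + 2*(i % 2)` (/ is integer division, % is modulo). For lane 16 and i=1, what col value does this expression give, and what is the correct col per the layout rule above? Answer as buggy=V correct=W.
`(lane % 4) + 2*(i % 2)`[16,1]⇒2
16: gr=4,th=0
[1] (4+0,0*2+1) = (4,1)
col: 2 vs 1

buggy=2 correct=1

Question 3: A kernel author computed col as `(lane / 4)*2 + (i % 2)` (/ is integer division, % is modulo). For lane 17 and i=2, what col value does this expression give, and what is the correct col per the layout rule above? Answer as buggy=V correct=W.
`(lane / 4)*2 + (i % 2)`[17,2]⇒8
L=17⇒gr=17>>2=4, th=17&3=1
[2]⇒row 4+8=12  col 1·2+0=2
col: 8 vs 2

buggy=8 correct=2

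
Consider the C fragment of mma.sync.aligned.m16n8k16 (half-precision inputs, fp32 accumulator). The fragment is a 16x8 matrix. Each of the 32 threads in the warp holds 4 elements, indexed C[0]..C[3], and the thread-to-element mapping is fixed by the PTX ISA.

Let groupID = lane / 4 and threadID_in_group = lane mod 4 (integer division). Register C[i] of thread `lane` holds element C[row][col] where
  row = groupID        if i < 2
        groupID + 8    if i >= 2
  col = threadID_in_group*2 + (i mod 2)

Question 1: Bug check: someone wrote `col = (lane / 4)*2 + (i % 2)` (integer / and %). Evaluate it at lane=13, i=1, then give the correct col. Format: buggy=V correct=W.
buggy=7 correct=3

`(lane / 4)*2 + (i % 2)`[13,1]⇒7
13: gr=3,th=1
[1] (3+0,1*2+1) = (3,3)
col: 7 vs 3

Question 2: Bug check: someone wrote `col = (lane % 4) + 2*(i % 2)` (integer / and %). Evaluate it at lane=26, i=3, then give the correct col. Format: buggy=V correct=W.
`(lane % 4) + 2*(i % 2)`[26,3]→4
lane 26→26/4=6, 26 mod 4=2
i=3  r:6+8→14  c:2·2+1→5
col: 4 vs 5

buggy=4 correct=5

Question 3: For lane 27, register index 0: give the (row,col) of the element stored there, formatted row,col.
L=27⇒gr=27>>2=6, th=27&3=3
[0]⇒row 6+0=6  col 3·2+0=6

6,6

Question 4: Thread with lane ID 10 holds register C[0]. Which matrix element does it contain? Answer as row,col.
2,4

L=10->gid=10>>2=2, tid=10&3=2
[0]->row 2+0=2  col 2·2+0=4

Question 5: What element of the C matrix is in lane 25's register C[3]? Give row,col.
14,3

L=25→G=25>>2=6, T=25&3=1
[3]→row 6+8=14  col 1·2+1=3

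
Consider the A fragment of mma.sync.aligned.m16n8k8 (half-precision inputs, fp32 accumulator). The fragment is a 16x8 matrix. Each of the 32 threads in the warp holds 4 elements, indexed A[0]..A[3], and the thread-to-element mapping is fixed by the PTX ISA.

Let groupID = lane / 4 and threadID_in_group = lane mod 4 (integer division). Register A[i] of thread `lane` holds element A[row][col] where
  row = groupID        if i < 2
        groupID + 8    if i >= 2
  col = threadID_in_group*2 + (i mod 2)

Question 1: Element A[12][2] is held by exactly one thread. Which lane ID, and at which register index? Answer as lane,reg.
17,2

r: 12->gid=4,r8=1  c: 2->tid=1,i&1=0
L=4*4+1=17  i=1*2+0=2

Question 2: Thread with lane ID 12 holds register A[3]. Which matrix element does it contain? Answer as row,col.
lane 12: G=3 (12/4), T=0 (12%4)
i=3: r=3+8=11, c=0*2+1=1

11,1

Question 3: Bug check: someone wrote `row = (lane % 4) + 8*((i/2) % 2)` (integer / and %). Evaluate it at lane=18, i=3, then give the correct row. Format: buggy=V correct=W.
`(lane % 4) + 8*((i/2) % 2)`[18,3]->10
18: g=4,t=2
[3] (4+8,2*2+1) = (12,5)
row: 10 vs 12

buggy=10 correct=12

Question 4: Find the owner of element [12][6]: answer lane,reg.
19,2

r=12→G=4,rhi=1  c=6→T=3,p=0
L=4*4+3=19  i=1*2+0=2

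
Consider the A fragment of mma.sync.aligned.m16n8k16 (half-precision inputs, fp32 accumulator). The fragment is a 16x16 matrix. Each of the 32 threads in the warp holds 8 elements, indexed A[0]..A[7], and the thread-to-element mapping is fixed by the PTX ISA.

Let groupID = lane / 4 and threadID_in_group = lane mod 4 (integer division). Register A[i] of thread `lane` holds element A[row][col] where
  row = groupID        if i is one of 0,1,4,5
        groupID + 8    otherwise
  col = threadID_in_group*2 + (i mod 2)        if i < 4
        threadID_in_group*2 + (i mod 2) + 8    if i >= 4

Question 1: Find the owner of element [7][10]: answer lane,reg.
29,4

r=7⇒gr=7,Rb=0  c=10⇒Cb=1,th=1,odd=0
L=7*4+1=29  i=1*4+0*2+0=4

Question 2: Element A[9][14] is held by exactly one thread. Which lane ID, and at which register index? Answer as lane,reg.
7,6

r=9->g=1,rb=1  c=14->cb=1,t=3,b0=0
L=1*4+3=7  i=1*4+1*2+0=6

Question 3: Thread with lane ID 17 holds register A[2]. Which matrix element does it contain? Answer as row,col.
12,2

17: gr=4,th=1
[2] (4+8,1*2+0+0) = (12,2)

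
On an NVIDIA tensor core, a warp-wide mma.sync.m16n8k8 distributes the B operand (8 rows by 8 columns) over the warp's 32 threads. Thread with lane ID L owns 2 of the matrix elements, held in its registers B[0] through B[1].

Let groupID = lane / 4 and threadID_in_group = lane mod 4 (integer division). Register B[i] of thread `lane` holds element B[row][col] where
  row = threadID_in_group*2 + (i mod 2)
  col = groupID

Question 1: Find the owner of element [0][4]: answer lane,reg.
c=4->g=4  r=0->t=0,b0=0
L=4*4+0=16  i=0=0

16,0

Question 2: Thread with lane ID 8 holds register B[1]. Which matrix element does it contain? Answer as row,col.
lane 8: g=2 (8/4), t=0 (8%4)
i=1: r=0*2+1=1, c=g=2

1,2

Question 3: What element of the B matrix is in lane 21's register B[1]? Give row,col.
3,5

L=21⇒gr=21>>2=5, th=21&3=1
[1]⇒row 1·2+1=3  col gr=5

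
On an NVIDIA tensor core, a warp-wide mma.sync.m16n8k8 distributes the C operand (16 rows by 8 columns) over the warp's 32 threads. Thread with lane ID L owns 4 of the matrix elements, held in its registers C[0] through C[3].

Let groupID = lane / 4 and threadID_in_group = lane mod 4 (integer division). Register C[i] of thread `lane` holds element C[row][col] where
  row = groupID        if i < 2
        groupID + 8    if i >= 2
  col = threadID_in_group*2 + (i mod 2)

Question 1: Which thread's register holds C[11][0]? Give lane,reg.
12,2

r=11->g=3,rb=1  c=0->t=0,b0=0
L=3*4+0=12  i=1*2+0=2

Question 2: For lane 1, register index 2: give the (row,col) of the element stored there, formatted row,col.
8,2

L=1→G=1>>2=0, T=1&3=1
[2]→row 0+8=8  col 1·2+0=2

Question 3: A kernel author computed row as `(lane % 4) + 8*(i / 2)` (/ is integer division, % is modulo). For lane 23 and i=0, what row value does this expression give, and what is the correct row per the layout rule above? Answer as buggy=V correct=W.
`(lane % 4) + 8*(i / 2)`[23,0]->3
lane 23: g=5 (23/4), t=3 (23%4)
i=0: r=5+0=5, c=3*2+0=6
row: 3 vs 5

buggy=3 correct=5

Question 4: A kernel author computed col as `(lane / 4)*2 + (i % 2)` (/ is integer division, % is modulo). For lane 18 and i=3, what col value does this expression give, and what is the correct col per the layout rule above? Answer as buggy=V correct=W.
buggy=9 correct=5

`(lane / 4)*2 + (i % 2)`[18,3]->9
lane 18: g=4 (18/4), t=2 (18%4)
i=3: r=4+8=12, c=2*2+1=5
col: 9 vs 5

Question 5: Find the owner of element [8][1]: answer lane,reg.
r=8->g=0,rb=1  c=1->t=0,b0=1
L=0*4+0=0  i=1*2+1=3

0,3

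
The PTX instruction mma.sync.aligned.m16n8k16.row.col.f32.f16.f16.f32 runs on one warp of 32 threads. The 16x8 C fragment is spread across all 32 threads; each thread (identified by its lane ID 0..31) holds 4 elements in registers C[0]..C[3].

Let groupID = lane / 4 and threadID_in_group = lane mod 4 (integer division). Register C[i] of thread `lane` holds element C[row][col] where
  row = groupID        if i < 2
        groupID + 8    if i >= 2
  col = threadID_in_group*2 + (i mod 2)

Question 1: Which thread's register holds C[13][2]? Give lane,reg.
r=13⇒gr=5,Rb=1  c=2⇒th=1,odd=0
L=5*4+1=21  i=1*2+0=2

21,2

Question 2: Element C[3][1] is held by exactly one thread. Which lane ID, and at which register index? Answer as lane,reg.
r=3→G=3,rhi=0  c=1→T=0,p=1
L=3*4+0=12  i=0*2+1=1

12,1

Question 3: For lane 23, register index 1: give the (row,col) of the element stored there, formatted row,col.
L=23=>grp=23>>2=5, tig=23&3=3
[1]=>row 5+0=5  col 3·2+1=7

5,7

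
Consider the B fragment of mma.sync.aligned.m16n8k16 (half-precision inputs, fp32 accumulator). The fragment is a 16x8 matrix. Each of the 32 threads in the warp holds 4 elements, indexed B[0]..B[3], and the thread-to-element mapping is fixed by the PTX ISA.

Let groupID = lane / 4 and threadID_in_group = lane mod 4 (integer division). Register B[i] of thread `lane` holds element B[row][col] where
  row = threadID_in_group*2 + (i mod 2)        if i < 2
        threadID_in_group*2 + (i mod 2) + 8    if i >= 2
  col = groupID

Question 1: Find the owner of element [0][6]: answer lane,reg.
24,0

c=6→G=6  r=0→rhi=0,T=0,p=0
L=6*4+0=24  i=0*2+0=0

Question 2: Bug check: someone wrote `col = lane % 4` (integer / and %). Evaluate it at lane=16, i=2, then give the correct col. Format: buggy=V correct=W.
buggy=0 correct=4

`lane % 4`[16,2]→0
lane 16: G=4 (16/4), T=0 (16%4)
i=2: r=0*2+0+8=8, c=G=4
col: 0 vs 4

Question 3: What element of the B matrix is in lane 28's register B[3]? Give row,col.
9,7

28: g=7,t=0
[3] (0*2+1+8,7) = (9,7)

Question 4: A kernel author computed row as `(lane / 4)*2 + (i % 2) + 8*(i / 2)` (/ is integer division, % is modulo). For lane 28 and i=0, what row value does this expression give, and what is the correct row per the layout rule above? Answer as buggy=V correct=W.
buggy=14 correct=0

`(lane / 4)*2 + (i % 2) + 8*(i / 2)`[28,0]->14
28: gid=7,tid=0
[0] (0*2+0+0,7) = (0,7)
row: 14 vs 0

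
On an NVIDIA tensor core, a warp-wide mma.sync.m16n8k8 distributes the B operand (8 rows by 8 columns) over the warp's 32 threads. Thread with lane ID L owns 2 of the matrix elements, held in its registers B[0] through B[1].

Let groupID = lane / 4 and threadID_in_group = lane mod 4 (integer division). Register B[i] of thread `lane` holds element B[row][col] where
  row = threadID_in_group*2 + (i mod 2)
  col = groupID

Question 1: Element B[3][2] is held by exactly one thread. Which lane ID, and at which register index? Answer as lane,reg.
c=2→G=2  r=3→T=1,p=1
L=2*4+1=9  i=1=1

9,1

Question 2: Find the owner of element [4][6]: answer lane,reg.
26,0

c: 6->gid=6  r: 4->tid=2,i&1=0
L=6*4+2=26  i=0=0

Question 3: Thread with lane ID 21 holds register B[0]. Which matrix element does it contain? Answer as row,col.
21: gr=5,th=1
[0] (1*2+0,5) = (2,5)

2,5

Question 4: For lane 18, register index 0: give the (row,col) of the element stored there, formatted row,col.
4,4

L=18⇒gr=18>>2=4, th=18&3=2
[0]⇒row 2·2+0=4  col gr=4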